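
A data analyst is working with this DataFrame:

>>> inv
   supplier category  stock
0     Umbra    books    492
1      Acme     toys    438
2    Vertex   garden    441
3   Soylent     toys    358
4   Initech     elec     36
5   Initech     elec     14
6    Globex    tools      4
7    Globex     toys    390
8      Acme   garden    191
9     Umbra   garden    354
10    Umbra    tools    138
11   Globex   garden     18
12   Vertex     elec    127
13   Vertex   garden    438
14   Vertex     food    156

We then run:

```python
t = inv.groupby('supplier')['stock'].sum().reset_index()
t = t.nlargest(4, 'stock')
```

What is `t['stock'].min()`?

group by supplier, sum of stock:
supplier
Acme        629
Globex      412
Initech      50
Soylent     358
Umbra       984
Vertex     1162
Name: stock, dtype: int64
reset_index():
  supplier  stock
0     Acme    629
1   Globex    412
2  Initech     50
3  Soylent    358
4    Umbra    984
5   Vertex   1162
take 4 rows with largest stock:
  supplier  stock
5   Vertex   1162
4    Umbra    984
0     Acme    629
1   Globex    412

412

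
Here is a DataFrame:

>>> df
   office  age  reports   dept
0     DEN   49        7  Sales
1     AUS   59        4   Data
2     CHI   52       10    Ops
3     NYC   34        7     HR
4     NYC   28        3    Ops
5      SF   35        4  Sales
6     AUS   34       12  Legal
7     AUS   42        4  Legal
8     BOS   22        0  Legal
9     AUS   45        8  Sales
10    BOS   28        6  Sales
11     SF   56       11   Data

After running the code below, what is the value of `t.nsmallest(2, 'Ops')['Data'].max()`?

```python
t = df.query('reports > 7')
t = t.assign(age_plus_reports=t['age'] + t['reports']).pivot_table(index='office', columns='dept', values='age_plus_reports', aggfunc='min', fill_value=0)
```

67

filter rows where reports > 7:
   office  age  reports   dept
2     CHI   52       10    Ops
6     AUS   34       12  Legal
9     AUS   45        8  Sales
11     SF   56       11   Data
add column age_plus_reports = t['age'] + t['reports']:
   office  age  reports   dept  age_plus_reports
2     CHI   52       10    Ops                62
6     AUS   34       12  Legal                46
9     AUS   45        8  Sales                53
11     SF   56       11   Data                67
pivot: rows=office, cols=dept, min(age_plus_reports):
dept    Data  Legal  Ops  Sales
office                         
AUS        0     46    0     53
CHI        0      0   62      0
SF        67      0    0      0
take 2 rows with smallest Ops:
dept    Data  Legal  Ops  Sales
office                         
AUS        0     46    0     53
SF        67      0    0      0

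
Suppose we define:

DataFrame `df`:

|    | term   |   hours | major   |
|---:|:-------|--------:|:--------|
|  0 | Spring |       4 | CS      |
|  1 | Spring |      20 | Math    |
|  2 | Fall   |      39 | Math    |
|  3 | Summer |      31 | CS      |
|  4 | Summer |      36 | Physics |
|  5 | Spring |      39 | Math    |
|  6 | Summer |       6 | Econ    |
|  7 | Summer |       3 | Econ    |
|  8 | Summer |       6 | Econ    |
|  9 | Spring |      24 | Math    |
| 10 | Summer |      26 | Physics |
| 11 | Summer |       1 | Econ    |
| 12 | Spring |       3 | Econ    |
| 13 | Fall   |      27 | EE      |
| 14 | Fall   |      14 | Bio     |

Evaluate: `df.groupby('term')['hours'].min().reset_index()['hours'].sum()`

18

group by term, min of hours:
term
Fall      14
Spring     3
Summer     1
Name: hours, dtype: int64
reset_index():
     term  hours
0    Fall     14
1  Spring      3
2  Summer      1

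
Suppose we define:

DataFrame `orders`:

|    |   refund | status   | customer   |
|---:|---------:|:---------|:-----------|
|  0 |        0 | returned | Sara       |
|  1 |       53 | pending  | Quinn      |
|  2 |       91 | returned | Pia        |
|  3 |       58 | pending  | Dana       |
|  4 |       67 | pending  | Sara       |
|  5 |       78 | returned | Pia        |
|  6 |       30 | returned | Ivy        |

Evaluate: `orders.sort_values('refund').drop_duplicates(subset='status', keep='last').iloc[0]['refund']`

67

sort by refund:
   refund    status customer
0       0  returned     Sara
6      30  returned      Ivy
1      53   pending    Quinn
3      58   pending     Dana
4      67   pending     Sara
5      78  returned      Pia
2      91  returned      Pia
drop duplicate status (keep=last):
   refund    status customer
4      67   pending     Sara
2      91  returned      Pia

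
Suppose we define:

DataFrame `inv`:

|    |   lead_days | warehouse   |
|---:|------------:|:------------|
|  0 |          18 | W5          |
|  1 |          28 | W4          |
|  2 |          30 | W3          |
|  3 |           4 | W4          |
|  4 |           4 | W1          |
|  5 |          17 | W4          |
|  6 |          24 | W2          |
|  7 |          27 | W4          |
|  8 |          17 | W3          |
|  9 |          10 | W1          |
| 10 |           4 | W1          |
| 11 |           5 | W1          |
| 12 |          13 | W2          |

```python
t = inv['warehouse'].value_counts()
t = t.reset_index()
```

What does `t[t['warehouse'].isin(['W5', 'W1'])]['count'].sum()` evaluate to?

value_counts of warehouse:
warehouse
W4    4
W1    4
W3    2
W2    2
W5    1
Name: count, dtype: int64
reset_index():
  warehouse  count
0        W4      4
1        W1      4
2        W3      2
3        W2      2
4        W5      1
filter rows where warehouse in ['W5', 'W1']:
  warehouse  count
1        W1      4
4        W5      1
Hence 5.

5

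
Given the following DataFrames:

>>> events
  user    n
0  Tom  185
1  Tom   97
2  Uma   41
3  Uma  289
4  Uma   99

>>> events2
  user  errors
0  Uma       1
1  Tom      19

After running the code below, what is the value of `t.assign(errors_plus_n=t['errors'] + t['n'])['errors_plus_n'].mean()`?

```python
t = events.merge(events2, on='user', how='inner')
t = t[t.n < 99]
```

79.0

merge on 'user' (how='inner') → 5 rows:
  user    n  errors
0  Tom  185      19
1  Tom   97      19
2  Uma   41       1
3  Uma  289       1
4  Uma   99       1
filter rows where n < 99:
  user   n  errors
1  Tom  97      19
2  Uma  41       1
add column errors_plus_n = t['errors'] + t['n']:
  user   n  errors  errors_plus_n
1  Tom  97      19            116
2  Uma  41       1             42
Reading off the mean of column 'errors_plus_n', we get 79.0.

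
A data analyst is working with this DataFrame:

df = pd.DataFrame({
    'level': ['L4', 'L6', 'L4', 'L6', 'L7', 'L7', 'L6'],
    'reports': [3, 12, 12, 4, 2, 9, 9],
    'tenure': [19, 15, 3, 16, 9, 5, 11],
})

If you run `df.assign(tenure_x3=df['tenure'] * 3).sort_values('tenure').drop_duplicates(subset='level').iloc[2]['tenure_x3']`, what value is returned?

33

add column tenure_x3 = df['tenure'] * 3:
  level  reports  tenure  tenure_x3
0    L4        3      19         57
1    L6       12      15         45
2    L4       12       3          9
3    L6        4      16         48
4    L7        2       9         27
5    L7        9       5         15
6    L6        9      11         33
sort by tenure:
  level  reports  tenure  tenure_x3
2    L4       12       3          9
5    L7        9       5         15
4    L7        2       9         27
6    L6        9      11         33
1    L6       12      15         45
3    L6        4      16         48
0    L4        3      19         57
drop duplicate level (keep=first):
  level  reports  tenure  tenure_x3
2    L4       12       3          9
5    L7        9       5         15
6    L6        9      11         33
So iloc[2]['tenure_x3'] = 33.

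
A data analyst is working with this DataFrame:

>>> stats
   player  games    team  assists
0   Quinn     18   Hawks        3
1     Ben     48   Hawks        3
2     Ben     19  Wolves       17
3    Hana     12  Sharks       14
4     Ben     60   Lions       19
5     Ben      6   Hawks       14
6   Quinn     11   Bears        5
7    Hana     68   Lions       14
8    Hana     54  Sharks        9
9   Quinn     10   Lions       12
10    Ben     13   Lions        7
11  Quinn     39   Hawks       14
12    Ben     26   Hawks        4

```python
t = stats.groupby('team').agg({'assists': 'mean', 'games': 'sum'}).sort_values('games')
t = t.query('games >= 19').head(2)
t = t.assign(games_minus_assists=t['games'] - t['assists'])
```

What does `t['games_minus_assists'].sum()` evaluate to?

group by team: mean(assists), sum(games):
        assists  games
team                  
Bears       5.0     11
Hawks       7.6    137
Lions      13.0    151
Sharks     11.5     66
Wolves     17.0     19
sort by games:
        assists  games
team                  
Bears       5.0     11
Wolves     17.0     19
Sharks     11.5     66
Hawks       7.6    137
Lions      13.0    151
filter rows where games >= 19:
        assists  games
team                  
Wolves     17.0     19
Sharks     11.5     66
Hawks       7.6    137
Lions      13.0    151
take first 2 rows:
        assists  games
team                  
Wolves     17.0     19
Sharks     11.5     66
add column games_minus_assists = t['games'] - t['assists']:
        assists  games  games_minus_assists
team                                       
Wolves     17.0     19                  2.0
Sharks     11.5     66                 54.5
Then the sum of column 'games_minus_assists': 56.5

56.5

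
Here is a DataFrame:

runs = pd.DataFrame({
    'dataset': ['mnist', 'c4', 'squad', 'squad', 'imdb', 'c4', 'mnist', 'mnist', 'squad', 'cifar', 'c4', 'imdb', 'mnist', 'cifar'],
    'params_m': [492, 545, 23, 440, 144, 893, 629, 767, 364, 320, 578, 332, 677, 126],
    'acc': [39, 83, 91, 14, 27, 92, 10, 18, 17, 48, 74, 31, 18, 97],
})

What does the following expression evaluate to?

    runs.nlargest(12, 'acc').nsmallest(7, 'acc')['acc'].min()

take 12 rows with largest acc:
   dataset  params_m  acc
13   cifar       126   97
5       c4       893   92
2    squad        23   91
1       c4       545   83
10      c4       578   74
9    cifar       320   48
0    mnist       492   39
11    imdb       332   31
4     imdb       144   27
7    mnist       767   18
12   mnist       677   18
8    squad       364   17
take 7 rows with smallest acc:
   dataset  params_m  acc
8    squad       364   17
7    mnist       767   18
12   mnist       677   18
4     imdb       144   27
11    imdb       332   31
0    mnist       492   39
9    cifar       320   48

17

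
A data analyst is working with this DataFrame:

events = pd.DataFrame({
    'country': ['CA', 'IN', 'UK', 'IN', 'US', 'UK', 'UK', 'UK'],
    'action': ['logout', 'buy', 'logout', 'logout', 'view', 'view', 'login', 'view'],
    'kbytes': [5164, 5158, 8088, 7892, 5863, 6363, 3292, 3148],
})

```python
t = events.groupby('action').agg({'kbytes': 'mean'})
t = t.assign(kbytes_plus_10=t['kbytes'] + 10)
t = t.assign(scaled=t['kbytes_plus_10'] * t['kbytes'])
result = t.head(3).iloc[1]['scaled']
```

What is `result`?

10870184.0

group by action, mean of kbytes:
             kbytes
action             
buy     5158.000000
login   3292.000000
logout  7048.000000
view    5124.666667
add column kbytes_plus_10 = t['kbytes'] + 10:
             kbytes  kbytes_plus_10
action                             
buy     5158.000000     5168.000000
login   3292.000000     3302.000000
logout  7048.000000     7058.000000
view    5124.666667     5134.666667
add column scaled = t['kbytes_plus_10'] * t['kbytes']:
             kbytes  kbytes_plus_10        scaled
action                                           
buy     5158.000000     5168.000000  2.665654e+07
login   3292.000000     3302.000000  1.087018e+07
logout  7048.000000     7058.000000  4.974478e+07
view    5124.666667     5134.666667  2.631346e+07
take first 3 rows:
        kbytes  kbytes_plus_10      scaled
action                                    
buy     5158.0          5168.0  26656544.0
login   3292.0          3302.0  10870184.0
logout  7048.0          7058.0  49744784.0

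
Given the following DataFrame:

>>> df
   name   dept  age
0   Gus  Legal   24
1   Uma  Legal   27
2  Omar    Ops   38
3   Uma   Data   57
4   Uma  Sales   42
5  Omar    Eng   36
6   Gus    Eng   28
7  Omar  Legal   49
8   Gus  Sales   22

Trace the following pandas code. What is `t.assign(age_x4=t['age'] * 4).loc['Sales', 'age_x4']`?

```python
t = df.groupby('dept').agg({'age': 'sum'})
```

group by dept, sum of age:
       age
dept      
Data    57
Eng     64
Legal  100
Ops     38
Sales   64
add column age_x4 = t['age'] * 4:
       age  age_x4
dept              
Data    57     228
Eng     64     256
Legal  100     400
Ops     38     152
Sales   64     256
Then the value at row 'Sales', column 'age_x4': 256

256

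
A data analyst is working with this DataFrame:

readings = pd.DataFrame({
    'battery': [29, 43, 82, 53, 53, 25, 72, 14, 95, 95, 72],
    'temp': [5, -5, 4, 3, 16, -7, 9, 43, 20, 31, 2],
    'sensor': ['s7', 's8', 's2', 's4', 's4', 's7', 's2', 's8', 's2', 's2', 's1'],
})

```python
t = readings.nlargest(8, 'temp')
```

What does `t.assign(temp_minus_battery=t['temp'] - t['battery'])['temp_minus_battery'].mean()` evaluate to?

take 8 rows with largest temp:
   battery  temp sensor
7       14    43     s8
9       95    31     s2
8       95    20     s2
4       53    16     s4
6       72     9     s2
0       29     5     s7
2       82     4     s2
3       53     3     s4
add column temp_minus_battery = t['temp'] - t['battery']:
   battery  temp sensor  temp_minus_battery
7       14    43     s8                  29
9       95    31     s2                 -64
8       95    20     s2                 -75
4       53    16     s4                 -37
6       72     9     s2                 -63
0       29     5     s7                 -24
2       82     4     s2                 -78
3       53     3     s4                 -50

-45.25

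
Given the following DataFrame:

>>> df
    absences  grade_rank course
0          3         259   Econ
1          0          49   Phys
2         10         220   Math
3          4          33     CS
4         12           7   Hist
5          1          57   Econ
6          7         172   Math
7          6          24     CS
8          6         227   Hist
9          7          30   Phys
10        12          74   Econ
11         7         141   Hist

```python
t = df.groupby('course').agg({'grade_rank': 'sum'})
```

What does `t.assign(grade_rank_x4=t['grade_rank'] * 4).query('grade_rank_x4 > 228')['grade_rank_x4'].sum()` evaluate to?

4944

group by course, sum of grade_rank:
        grade_rank
course            
CS              57
Econ           390
Hist           375
Math           392
Phys            79
add column grade_rank_x4 = t['grade_rank'] * 4:
        grade_rank  grade_rank_x4
course                           
CS              57            228
Econ           390           1560
Hist           375           1500
Math           392           1568
Phys            79            316
filter rows where grade_rank_x4 > 228:
        grade_rank  grade_rank_x4
course                           
Econ           390           1560
Hist           375           1500
Math           392           1568
Phys            79            316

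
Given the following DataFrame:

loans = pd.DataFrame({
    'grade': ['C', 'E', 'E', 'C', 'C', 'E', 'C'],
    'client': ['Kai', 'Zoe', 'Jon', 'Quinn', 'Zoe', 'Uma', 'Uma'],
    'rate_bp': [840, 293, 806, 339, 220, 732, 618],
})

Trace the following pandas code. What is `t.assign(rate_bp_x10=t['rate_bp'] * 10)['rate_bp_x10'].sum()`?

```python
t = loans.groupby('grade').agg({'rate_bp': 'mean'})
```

group by grade, mean of rate_bp:
          rate_bp
grade            
C      504.250000
E      610.333333
add column rate_bp_x10 = t['rate_bp'] * 10:
          rate_bp  rate_bp_x10
grade                         
C      504.250000  5042.500000
E      610.333333  6103.333333
The sum of column 'rate_bp_x10' is 11145.8333333.

11145.8333333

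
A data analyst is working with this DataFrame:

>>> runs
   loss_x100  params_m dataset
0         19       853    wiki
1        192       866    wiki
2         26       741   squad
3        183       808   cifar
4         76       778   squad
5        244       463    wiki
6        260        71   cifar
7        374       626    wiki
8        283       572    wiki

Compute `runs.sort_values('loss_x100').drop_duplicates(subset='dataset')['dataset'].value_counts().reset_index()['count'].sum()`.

sort by loss_x100:
   loss_x100  params_m dataset
0         19       853    wiki
2         26       741   squad
4         76       778   squad
3        183       808   cifar
1        192       866    wiki
5        244       463    wiki
6        260        71   cifar
8        283       572    wiki
7        374       626    wiki
drop duplicate dataset (keep=first):
   loss_x100  params_m dataset
0         19       853    wiki
2         26       741   squad
3        183       808   cifar
value_counts of dataset:
dataset
wiki     1
squad    1
cifar    1
Name: count, dtype: int64
reset_index():
  dataset  count
0    wiki      1
1   squad      1
2   cifar      1
Finally, sum of column 'count' = 3.

3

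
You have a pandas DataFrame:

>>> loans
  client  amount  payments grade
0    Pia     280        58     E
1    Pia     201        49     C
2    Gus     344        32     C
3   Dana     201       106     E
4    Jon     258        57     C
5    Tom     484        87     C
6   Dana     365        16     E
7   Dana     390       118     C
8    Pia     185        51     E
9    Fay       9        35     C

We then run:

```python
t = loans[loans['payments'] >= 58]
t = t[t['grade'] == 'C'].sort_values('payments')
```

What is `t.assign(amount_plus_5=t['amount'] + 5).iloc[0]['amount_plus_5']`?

filter rows where payments >= 58:
  client  amount  payments grade
0    Pia     280        58     E
3   Dana     201       106     E
5    Tom     484        87     C
7   Dana     390       118     C
filter rows where grade == 'C':
  client  amount  payments grade
5    Tom     484        87     C
7   Dana     390       118     C
sort by payments:
  client  amount  payments grade
5    Tom     484        87     C
7   Dana     390       118     C
add column amount_plus_5 = t['amount'] + 5:
  client  amount  payments grade  amount_plus_5
5    Tom     484        87     C            489
7   Dana     390       118     C            395

489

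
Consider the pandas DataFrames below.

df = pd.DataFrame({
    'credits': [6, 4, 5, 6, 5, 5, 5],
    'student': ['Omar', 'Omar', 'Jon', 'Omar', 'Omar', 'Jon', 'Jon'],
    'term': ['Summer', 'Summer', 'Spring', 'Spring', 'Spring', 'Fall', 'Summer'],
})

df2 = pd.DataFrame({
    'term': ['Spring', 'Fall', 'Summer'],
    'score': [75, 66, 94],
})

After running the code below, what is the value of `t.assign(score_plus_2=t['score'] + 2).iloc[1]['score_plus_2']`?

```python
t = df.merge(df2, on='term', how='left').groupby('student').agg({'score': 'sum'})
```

340

merge on 'term' (how='left') → 7 rows:
   credits student    term  score
0        6    Omar  Summer     94
1        4    Omar  Summer     94
2        5     Jon  Spring     75
3        6    Omar  Spring     75
4        5    Omar  Spring     75
5        5     Jon    Fall     66
6        5     Jon  Summer     94
group by student, sum of score:
         score
student       
Jon        235
Omar       338
add column score_plus_2 = t['score'] + 2:
         score  score_plus_2
student                     
Jon        235           237
Omar       338           340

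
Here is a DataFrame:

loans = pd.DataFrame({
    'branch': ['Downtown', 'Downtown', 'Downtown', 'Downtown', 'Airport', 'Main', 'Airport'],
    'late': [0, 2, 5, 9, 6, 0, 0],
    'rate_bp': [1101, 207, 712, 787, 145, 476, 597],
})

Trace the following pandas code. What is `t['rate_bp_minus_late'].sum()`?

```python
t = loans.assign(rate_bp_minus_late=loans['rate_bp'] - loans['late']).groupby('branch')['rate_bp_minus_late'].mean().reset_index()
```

add column rate_bp_minus_late = loans['rate_bp'] - loans['late']:
     branch  late  rate_bp  rate_bp_minus_late
0  Downtown     0     1101                1101
1  Downtown     2      207                 205
2  Downtown     5      712                 707
3  Downtown     9      787                 778
4   Airport     6      145                 139
5      Main     0      476                 476
6   Airport     0      597                 597
group by branch, mean of rate_bp_minus_late:
branch
Airport     368.00
Downtown    697.75
Main        476.00
Name: rate_bp_minus_late, dtype: float64
reset_index():
     branch  rate_bp_minus_late
0   Airport              368.00
1  Downtown              697.75
2      Main              476.00

1541.75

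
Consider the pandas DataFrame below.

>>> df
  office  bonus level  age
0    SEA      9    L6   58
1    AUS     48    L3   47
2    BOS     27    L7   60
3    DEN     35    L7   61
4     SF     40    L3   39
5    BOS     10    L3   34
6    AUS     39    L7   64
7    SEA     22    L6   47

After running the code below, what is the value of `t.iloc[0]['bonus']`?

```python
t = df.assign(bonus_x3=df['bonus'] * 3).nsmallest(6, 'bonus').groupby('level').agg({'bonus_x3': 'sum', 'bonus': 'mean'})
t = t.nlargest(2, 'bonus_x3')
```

33.6666666667

add column bonus_x3 = df['bonus'] * 3:
  office  bonus level  age  bonus_x3
0    SEA      9    L6   58        27
1    AUS     48    L3   47       144
2    BOS     27    L7   60        81
3    DEN     35    L7   61       105
4     SF     40    L3   39       120
5    BOS     10    L3   34        30
6    AUS     39    L7   64       117
7    SEA     22    L6   47        66
take 6 rows with smallest bonus:
  office  bonus level  age  bonus_x3
0    SEA      9    L6   58        27
5    BOS     10    L3   34        30
7    SEA     22    L6   47        66
2    BOS     27    L7   60        81
3    DEN     35    L7   61       105
6    AUS     39    L7   64       117
group by level: sum(bonus_x3), mean(bonus):
       bonus_x3      bonus
level                     
L3           30  10.000000
L6           93  15.500000
L7          303  33.666667
take 2 rows with largest bonus_x3:
       bonus_x3      bonus
level                     
L7          303  33.666667
L6           93  15.500000
Then the value at position 0, column 'bonus': 33.6666666667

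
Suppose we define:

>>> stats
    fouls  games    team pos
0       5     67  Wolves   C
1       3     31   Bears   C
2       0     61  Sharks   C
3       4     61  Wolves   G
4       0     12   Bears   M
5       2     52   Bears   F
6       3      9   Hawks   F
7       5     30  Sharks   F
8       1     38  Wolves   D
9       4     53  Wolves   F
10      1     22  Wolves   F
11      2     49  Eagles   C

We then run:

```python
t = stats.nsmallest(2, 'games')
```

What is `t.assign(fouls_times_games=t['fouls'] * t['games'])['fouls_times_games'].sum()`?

27

take 2 rows with smallest games:
   fouls  games   team pos
6      3      9  Hawks   F
4      0     12  Bears   M
add column fouls_times_games = t['fouls'] * t['games']:
   fouls  games   team pos  fouls_times_games
6      3      9  Hawks   F                 27
4      0     12  Bears   M                  0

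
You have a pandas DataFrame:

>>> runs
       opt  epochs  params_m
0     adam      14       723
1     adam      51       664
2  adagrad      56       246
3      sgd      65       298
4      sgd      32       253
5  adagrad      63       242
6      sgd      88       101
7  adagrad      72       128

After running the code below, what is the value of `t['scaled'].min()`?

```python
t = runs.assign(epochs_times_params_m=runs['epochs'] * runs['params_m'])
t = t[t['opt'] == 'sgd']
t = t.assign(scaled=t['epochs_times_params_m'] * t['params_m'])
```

897688

add column epochs_times_params_m = runs['epochs'] * runs['params_m']:
       opt  epochs  params_m  epochs_times_params_m
0     adam      14       723                  10122
1     adam      51       664                  33864
2  adagrad      56       246                  13776
3      sgd      65       298                  19370
4      sgd      32       253                   8096
5  adagrad      63       242                  15246
6      sgd      88       101                   8888
7  adagrad      72       128                   9216
filter rows where opt == 'sgd':
   opt  epochs  params_m  epochs_times_params_m
3  sgd      65       298                  19370
4  sgd      32       253                   8096
6  sgd      88       101                   8888
add column scaled = t['epochs_times_params_m'] * t['params_m']:
   opt  epochs  params_m  epochs_times_params_m   scaled
3  sgd      65       298                  19370  5772260
4  sgd      32       253                   8096  2048288
6  sgd      88       101                   8888   897688
Hence 897688.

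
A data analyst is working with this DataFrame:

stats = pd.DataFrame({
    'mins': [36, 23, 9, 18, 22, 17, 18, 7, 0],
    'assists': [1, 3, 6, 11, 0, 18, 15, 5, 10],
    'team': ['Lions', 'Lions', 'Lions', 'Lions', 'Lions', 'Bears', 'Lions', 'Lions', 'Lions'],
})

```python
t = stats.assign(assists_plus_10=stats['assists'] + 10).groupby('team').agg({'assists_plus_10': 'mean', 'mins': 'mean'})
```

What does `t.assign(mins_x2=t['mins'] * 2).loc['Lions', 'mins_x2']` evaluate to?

33.25

add column assists_plus_10 = stats['assists'] + 10:
   mins  assists   team  assists_plus_10
0    36        1  Lions               11
1    23        3  Lions               13
2     9        6  Lions               16
3    18       11  Lions               21
4    22        0  Lions               10
5    17       18  Bears               28
6    18       15  Lions               25
7     7        5  Lions               15
8     0       10  Lions               20
group by team: mean(assists_plus_10), mean(mins):
       assists_plus_10    mins
team                          
Bears           28.000  17.000
Lions           16.375  16.625
add column mins_x2 = t['mins'] * 2:
       assists_plus_10    mins  mins_x2
team                                   
Bears           28.000  17.000    34.00
Lions           16.375  16.625    33.25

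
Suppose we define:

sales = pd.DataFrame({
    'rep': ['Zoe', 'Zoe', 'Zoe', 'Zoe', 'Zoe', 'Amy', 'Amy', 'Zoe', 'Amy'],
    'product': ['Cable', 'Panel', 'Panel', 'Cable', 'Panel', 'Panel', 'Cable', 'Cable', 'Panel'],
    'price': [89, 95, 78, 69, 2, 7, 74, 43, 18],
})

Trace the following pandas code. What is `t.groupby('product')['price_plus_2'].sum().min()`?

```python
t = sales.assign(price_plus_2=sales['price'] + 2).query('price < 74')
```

add column price_plus_2 = sales['price'] + 2:
   rep product  price  price_plus_2
0  Zoe   Cable     89            91
1  Zoe   Panel     95            97
2  Zoe   Panel     78            80
3  Zoe   Cable     69            71
4  Zoe   Panel      2             4
5  Amy   Panel      7             9
6  Amy   Cable     74            76
7  Zoe   Cable     43            45
8  Amy   Panel     18            20
filter rows where price < 74:
   rep product  price  price_plus_2
3  Zoe   Cable     69            71
4  Zoe   Panel      2             4
5  Amy   Panel      7             9
7  Zoe   Cable     43            45
8  Amy   Panel     18            20
group by product, sum of price_plus_2:
product
Cable    116
Panel     33
Name: price_plus_2, dtype: int64

33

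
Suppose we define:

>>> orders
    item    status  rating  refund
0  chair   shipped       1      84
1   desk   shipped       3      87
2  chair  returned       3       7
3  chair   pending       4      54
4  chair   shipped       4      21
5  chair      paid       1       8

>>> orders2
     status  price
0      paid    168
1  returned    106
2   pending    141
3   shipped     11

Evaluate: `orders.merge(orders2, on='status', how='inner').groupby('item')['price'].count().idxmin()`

desk

merge on 'status' (how='inner') → 6 rows:
    item    status  rating  refund  price
0  chair   shipped       1      84     11
1   desk   shipped       3      87     11
2  chair  returned       3       7    106
3  chair   pending       4      54    141
4  chair   shipped       4      21     11
5  chair      paid       1       8    168
group by item, count of price:
item
chair    5
desk     1
Name: price, dtype: int64
The label with the smallest value is desk.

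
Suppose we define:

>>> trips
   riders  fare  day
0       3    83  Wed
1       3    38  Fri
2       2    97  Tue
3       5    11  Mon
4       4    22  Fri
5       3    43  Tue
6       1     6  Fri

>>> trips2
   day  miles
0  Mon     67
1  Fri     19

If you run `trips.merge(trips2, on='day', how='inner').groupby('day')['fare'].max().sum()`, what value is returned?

merge on 'day' (how='inner') → 4 rows:
   riders  fare  day  miles
0       3    38  Fri     19
1       5    11  Mon     67
2       4    22  Fri     19
3       1     6  Fri     19
group by day, max of fare:
day
Fri    38
Mon    11
Name: fare, dtype: int64
So sum() = 49.

49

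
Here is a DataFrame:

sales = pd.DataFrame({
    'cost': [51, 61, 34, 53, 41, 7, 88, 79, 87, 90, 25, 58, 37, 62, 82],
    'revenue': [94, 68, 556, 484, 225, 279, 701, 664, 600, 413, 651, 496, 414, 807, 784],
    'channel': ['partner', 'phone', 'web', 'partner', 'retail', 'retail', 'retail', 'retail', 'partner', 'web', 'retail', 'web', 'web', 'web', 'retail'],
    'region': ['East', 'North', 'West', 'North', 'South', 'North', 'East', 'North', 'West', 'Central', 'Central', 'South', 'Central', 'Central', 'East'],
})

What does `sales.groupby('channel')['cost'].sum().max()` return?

322

group by channel, sum of cost:
channel
partner    191
phone       61
retail     322
web        281
Name: cost, dtype: int64
Finally, max of the resulting series = 322.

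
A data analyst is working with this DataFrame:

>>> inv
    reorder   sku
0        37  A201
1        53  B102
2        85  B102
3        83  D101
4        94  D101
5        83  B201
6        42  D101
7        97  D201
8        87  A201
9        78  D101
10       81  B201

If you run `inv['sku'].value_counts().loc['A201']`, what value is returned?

2

value_counts of sku:
sku
D101    4
A201    2
B102    2
B201    2
D201    1
Name: count, dtype: int64
Hence 2.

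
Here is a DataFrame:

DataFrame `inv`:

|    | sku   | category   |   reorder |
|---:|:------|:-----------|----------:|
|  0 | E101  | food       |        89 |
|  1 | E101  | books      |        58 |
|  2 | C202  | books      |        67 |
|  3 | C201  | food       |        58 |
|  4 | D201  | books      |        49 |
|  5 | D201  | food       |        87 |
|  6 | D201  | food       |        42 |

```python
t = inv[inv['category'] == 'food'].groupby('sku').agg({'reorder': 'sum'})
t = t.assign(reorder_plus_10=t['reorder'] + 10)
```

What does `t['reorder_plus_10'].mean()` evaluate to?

filter rows where category == 'food':
    sku category  reorder
0  E101     food       89
3  C201     food       58
5  D201     food       87
6  D201     food       42
group by sku, sum of reorder:
      reorder
sku          
C201       58
D201      129
E101       89
add column reorder_plus_10 = t['reorder'] + 10:
      reorder  reorder_plus_10
sku                           
C201       58               68
D201      129              139
E101       89               99
mean of column 'reorder_plus_10' → 102.0

102.0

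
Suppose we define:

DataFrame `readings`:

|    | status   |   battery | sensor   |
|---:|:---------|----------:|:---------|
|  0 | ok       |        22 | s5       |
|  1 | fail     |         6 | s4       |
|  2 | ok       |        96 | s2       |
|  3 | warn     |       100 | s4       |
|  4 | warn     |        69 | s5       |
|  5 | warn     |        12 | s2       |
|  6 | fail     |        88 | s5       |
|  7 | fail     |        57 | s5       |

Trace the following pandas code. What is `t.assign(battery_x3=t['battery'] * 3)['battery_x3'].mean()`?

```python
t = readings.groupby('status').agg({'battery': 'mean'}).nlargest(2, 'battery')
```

179.0

group by status, mean of battery:
          battery
status           
fail    50.333333
ok      59.000000
warn    60.333333
take 2 rows with largest battery:
          battery
status           
warn    60.333333
ok      59.000000
add column battery_x3 = t['battery'] * 3:
          battery  battery_x3
status                       
warn    60.333333       181.0
ok      59.000000       177.0
Finally, mean of column 'battery_x3' = 179.0.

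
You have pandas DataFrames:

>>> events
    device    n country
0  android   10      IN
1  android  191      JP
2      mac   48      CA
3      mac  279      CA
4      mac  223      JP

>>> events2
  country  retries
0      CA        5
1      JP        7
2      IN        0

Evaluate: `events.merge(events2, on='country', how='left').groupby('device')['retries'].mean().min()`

merge on 'country' (how='left') → 5 rows:
    device    n country  retries
0  android   10      IN        0
1  android  191      JP        7
2      mac   48      CA        5
3      mac  279      CA        5
4      mac  223      JP        7
group by device, mean of retries:
device
android    3.500000
mac        5.666667
Name: retries, dtype: float64
min of the resulting series → 3.5

3.5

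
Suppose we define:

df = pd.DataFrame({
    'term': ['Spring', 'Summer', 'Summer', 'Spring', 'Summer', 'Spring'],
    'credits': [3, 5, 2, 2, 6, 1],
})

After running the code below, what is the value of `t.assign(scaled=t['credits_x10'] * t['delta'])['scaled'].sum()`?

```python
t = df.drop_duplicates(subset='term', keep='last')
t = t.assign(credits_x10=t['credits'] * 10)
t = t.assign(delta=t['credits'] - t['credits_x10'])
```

-3330

drop duplicate term (keep=last):
     term  credits
4  Summer        6
5  Spring        1
add column credits_x10 = t['credits'] * 10:
     term  credits  credits_x10
4  Summer        6           60
5  Spring        1           10
add column delta = t['credits'] - t['credits_x10']:
     term  credits  credits_x10  delta
4  Summer        6           60    -54
5  Spring        1           10     -9
add column scaled = t['credits_x10'] * t['delta']:
     term  credits  credits_x10  delta  scaled
4  Summer        6           60    -54   -3240
5  Spring        1           10     -9     -90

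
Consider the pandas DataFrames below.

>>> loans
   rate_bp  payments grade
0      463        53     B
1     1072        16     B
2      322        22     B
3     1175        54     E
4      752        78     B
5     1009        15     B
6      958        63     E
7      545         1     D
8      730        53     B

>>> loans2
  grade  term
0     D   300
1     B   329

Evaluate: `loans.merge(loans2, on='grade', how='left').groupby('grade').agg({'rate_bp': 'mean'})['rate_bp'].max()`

merge on 'grade' (how='left') → 9 rows:
   rate_bp  payments grade   term
0      463        53     B  329.0
1     1072        16     B  329.0
2      322        22     B  329.0
3     1175        54     E    NaN
4      752        78     B  329.0
5     1009        15     B  329.0
6      958        63     E    NaN
7      545         1     D  300.0
8      730        53     B  329.0
group by grade, mean of rate_bp:
           rate_bp
grade             
B       724.666667
D       545.000000
E      1066.500000
Then the max of column 'rate_bp': 1066.5

1066.5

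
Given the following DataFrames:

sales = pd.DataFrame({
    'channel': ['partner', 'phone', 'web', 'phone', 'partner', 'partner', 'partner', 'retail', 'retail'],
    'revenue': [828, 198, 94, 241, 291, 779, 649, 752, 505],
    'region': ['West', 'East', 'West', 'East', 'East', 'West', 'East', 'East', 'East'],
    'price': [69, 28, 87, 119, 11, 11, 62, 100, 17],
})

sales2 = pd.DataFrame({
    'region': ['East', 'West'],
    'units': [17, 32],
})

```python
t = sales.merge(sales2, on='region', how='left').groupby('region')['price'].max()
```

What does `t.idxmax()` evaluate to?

merge on 'region' (how='left') → 9 rows:
   channel  revenue region  price  units
0  partner      828   West     69     32
1    phone      198   East     28     17
2      web       94   West     87     32
3    phone      241   East    119     17
4  partner      291   East     11     17
5  partner      779   West     11     32
6  partner      649   East     62     17
7   retail      752   East    100     17
8   retail      505   East     17     17
group by region, max of price:
region
East    119
West     87
Name: price, dtype: int64
So idxmax() = East.

East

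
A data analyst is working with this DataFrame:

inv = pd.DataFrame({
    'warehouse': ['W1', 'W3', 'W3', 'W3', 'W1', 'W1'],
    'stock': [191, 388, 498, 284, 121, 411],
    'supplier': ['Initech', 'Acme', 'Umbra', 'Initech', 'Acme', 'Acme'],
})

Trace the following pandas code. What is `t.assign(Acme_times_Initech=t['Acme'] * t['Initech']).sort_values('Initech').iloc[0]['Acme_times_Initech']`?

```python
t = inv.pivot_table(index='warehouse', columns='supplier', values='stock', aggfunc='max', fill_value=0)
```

pivot: rows=warehouse, cols=supplier, max(stock):
supplier   Acme  Initech  Umbra
warehouse                      
W1          411      191      0
W3          388      284    498
add column Acme_times_Initech = t['Acme'] * t['Initech']:
supplier   Acme  Initech  Umbra  Acme_times_Initech
warehouse                                          
W1          411      191      0               78501
W3          388      284    498              110192
sort by Initech:
supplier   Acme  Initech  Umbra  Acme_times_Initech
warehouse                                          
W1          411      191      0               78501
W3          388      284    498              110192
So iloc[0]['Acme_times_Initech'] = 78501.

78501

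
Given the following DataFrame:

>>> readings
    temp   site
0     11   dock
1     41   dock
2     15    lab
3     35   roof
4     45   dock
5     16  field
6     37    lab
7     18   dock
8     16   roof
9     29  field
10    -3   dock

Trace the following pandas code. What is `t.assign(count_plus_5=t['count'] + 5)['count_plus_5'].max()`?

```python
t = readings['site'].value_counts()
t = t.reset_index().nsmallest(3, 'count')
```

7

value_counts of site:
site
dock     5
lab      2
roof     2
field    2
Name: count, dtype: int64
reset_index():
    site  count
0   dock      5
1    lab      2
2   roof      2
3  field      2
take 3 rows with smallest count:
    site  count
1    lab      2
2   roof      2
3  field      2
add column count_plus_5 = t['count'] + 5:
    site  count  count_plus_5
1    lab      2             7
2   roof      2             7
3  field      2             7
So max() = 7.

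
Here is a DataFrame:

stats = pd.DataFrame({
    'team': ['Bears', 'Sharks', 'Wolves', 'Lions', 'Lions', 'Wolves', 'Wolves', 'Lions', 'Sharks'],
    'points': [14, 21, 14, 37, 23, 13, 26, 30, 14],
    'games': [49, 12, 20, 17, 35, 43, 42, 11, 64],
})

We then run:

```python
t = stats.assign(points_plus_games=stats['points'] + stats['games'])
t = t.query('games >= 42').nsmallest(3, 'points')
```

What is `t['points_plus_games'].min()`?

add column points_plus_games = stats['points'] + stats['games']:
     team  points  games  points_plus_games
0   Bears      14     49                 63
1  Sharks      21     12                 33
2  Wolves      14     20                 34
3   Lions      37     17                 54
4   Lions      23     35                 58
5  Wolves      13     43                 56
6  Wolves      26     42                 68
7   Lions      30     11                 41
8  Sharks      14     64                 78
filter rows where games >= 42:
     team  points  games  points_plus_games
0   Bears      14     49                 63
5  Wolves      13     43                 56
6  Wolves      26     42                 68
8  Sharks      14     64                 78
take 3 rows with smallest points:
     team  points  games  points_plus_games
5  Wolves      13     43                 56
0   Bears      14     49                 63
8  Sharks      14     64                 78

56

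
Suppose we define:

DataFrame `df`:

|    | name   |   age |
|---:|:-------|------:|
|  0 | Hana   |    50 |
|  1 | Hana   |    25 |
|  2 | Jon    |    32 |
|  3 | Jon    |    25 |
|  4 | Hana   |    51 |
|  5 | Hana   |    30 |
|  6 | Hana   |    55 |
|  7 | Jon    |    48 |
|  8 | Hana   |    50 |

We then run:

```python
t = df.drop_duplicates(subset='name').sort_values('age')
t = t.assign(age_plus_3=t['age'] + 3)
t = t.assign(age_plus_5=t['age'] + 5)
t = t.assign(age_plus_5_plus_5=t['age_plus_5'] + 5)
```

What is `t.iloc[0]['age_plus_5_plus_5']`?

42

drop duplicate name (keep=first):
   name  age
0  Hana   50
2   Jon   32
sort by age:
   name  age
2   Jon   32
0  Hana   50
add column age_plus_3 = t['age'] + 3:
   name  age  age_plus_3
2   Jon   32          35
0  Hana   50          53
add column age_plus_5 = t['age'] + 5:
   name  age  age_plus_3  age_plus_5
2   Jon   32          35          37
0  Hana   50          53          55
add column age_plus_5_plus_5 = t['age_plus_5'] + 5:
   name  age  age_plus_3  age_plus_5  age_plus_5_plus_5
2   Jon   32          35          37                 42
0  Hana   50          53          55                 60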